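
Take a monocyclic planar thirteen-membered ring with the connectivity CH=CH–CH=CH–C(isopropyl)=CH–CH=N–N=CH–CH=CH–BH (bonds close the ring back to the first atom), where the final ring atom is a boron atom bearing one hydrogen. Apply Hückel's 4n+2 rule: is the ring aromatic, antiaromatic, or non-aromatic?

Antiaromatic

The p orbitals form a continuous loop: each doubly-bonded ring atom is sp² with one p-orbital electron; each =N– nitrogen is pyridine-type (lone pair in the sp² plane, one electron in the p orbital); the boron has an empty p orbital. The ring is fully conjugated.
π-electron count: 6 × 2 = 12 from the double-bond units + 0 from the BH atom = 12.
With 12 = 4·3 π electrons, Hückel's rule classifies the planar ring as antiaromatic.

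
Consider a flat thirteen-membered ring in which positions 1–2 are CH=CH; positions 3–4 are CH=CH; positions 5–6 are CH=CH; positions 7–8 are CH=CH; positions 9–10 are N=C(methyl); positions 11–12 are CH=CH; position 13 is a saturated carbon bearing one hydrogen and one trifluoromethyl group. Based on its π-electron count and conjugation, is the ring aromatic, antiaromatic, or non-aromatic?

Because that saturated carbon is sp³ and has no p orbital in the ring π system at the CH(trifluoromethyl) position, the π system cannot extend all the way around the ring.
Broken conjugation rules out both aromaticity and antiaromaticity.

Non-aromatic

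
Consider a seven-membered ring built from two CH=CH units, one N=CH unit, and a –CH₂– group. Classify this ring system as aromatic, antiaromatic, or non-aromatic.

At the CH2 position, the tetrahedral CH₂ carbon is sp³ and has no p orbital in the ring π system; the ring's p-orbital overlap is broken there.
A ring that is not fully conjugated cannot be aromatic or antiaromatic regardless of its π-electron count.

Non-aromatic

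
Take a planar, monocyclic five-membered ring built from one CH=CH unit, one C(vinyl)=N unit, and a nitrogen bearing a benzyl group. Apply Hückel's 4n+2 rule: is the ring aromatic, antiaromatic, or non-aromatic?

Every ring atom contributes a p orbital perpendicular to the ring (each doubly-bonded ring atom is sp² with one p-orbital electron; each sp² =N– keeps its lone pair in-plane and puts one electron into the π system; the pyrrole-type nitrogen donates its lone pair from the p orbital), so the π system is cyclic and fully conjugated.
Tallying contributions gives 2 × 2 = 4 from the double-bond units + 2 from the N(benzyl) atom = 6.
6 = 4(1) + 2, which satisfies Hückel's 4n+2 rule.

Aromatic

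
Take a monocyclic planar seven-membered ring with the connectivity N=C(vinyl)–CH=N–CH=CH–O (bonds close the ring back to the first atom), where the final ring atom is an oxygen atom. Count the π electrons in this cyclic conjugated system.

Check conjugation: each doubly-bonded ring atom is sp² with one p-orbital electron; each sp² =N– keeps its lone pair in-plane and puts one electron into the π system; the oxygen donates one lone pair from its p orbital — every position has a p orbital, so the cyclic π system is continuous.
Counting π electrons: 3 × 2 = 6 from the double-bond units + 2 from the O atom = 8.

8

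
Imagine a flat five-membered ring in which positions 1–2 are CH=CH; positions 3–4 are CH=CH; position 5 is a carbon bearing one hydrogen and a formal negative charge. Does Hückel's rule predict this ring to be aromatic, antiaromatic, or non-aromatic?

The p orbitals form a continuous loop: the double-bond atoms are sp², each contributing one p electron; the carbanion's lone pair occupies the p orbital. The ring is fully conjugated.
π-electron count: 2 × 2 = 4 from the double-bond units + 2 from the CH(-) atom = 6.
With 6 π electrons (n = 1), the Hückel 4n+2 condition holds.

Aromatic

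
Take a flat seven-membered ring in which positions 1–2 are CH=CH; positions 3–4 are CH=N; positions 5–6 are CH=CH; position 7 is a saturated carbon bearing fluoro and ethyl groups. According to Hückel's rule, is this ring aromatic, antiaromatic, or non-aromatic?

Non-aromatic

At the C(fluoro)(ethyl) position, that saturated carbon is sp³ and has no p orbital in the ring π system; the ring's p-orbital overlap is broken there.
A ring that is not fully conjugated cannot be aromatic or antiaromatic regardless of its π-electron count.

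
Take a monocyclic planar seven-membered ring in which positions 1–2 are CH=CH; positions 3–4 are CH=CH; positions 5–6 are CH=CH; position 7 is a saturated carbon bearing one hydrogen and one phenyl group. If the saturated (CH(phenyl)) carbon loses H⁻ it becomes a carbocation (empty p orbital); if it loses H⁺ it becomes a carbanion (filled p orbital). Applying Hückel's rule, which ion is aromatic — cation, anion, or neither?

Once that carbon is sp², every ring atom has a p orbital and both ions are fully conjugated.
Cation: 3 × 2 + 0 = 6 π electrons → 4(1)+2, aromatic.
Anion: 3 × 2 + 2 = 8 π electrons → 4(2), antiaromatic.

The cation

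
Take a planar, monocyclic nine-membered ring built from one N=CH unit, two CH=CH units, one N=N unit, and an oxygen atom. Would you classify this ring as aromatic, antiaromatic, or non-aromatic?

The p orbitals form a continuous loop: the double-bond atoms are sp², each contributing one p electron; each =N– nitrogen is pyridine-type (lone pair in the sp² plane, one electron in the p orbital); the oxygen donates one lone pair from its p orbital. The ring is fully conjugated.
π-electron count: 4 × 2 = 8 from the double-bond units + 2 from the O atom = 10.
That gives a 4n+2 count (10, n = 2).

Aromatic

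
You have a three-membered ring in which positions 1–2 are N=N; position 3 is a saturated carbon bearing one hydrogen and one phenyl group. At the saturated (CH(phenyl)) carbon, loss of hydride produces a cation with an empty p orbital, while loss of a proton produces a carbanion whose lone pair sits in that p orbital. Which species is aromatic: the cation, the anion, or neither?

Both ions have a continuous loop of p orbitals — each ring atom is sp².
Cation: 1 × 2 + 0 = 2 π electrons → 4(0)+2, aromatic.
Anion: 1 × 2 + 2 = 4 π electrons → 4(1), antiaromatic.

The cation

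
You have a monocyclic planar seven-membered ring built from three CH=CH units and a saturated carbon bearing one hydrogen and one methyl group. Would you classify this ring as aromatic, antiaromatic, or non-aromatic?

At the CH(methyl) position, that saturated carbon is sp³ and has no p orbital in the ring π system; the ring's p-orbital overlap is broken there.
Broken conjugation rules out both aromaticity and antiaromaticity.

Non-aromatic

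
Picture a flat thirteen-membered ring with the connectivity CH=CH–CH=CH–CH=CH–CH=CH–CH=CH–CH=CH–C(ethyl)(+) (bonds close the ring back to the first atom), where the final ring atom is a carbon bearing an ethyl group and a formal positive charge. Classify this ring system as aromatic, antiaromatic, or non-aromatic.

All ring atoms are sp² and supply a p orbital to the ring (the double-bond atoms are sp², each contributing one p electron; the carbocation has an empty p orbital); the conjugation is uninterrupted.
Tallying contributions gives 6 × 2 = 12 from the double-bond units + 0 from the C(ethyl)(+) atom = 12.
A 4n π count (12, n = 3) in a planar conjugated ring means antiaromatic.

Antiaromatic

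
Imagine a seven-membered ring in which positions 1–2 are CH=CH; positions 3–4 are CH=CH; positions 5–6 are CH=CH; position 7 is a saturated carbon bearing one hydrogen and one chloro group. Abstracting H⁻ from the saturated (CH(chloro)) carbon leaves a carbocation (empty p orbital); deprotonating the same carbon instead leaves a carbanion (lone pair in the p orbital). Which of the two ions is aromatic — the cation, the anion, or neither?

The cation

Both ions have a continuous loop of p orbitals — each ring atom is sp².
Cation: 3 × 2 + 0 = 6 π electrons → 4(1)+2, aromatic.
Anion: 3 × 2 + 2 = 8 π electrons → 4(2), antiaromatic.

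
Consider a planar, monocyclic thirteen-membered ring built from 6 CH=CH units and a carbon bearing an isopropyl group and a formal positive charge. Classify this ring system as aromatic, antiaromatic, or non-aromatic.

Check conjugation: the double-bond atoms are sp², each contributing one p electron; the carbocation has an empty p orbital — every position has a p orbital, so the cyclic π system is continuous.
Adding the contributions, 6 × 2 = 12 from the double-bond units + 0 from the C(isopropyl)(+) atom = 12.
A 4n π count (12, n = 3) in a planar conjugated ring means antiaromatic.

Antiaromatic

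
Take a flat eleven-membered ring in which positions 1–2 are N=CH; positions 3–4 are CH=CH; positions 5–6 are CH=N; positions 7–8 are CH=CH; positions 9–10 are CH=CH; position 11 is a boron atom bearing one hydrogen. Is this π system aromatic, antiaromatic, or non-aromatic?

Aromatic

Every ring atom contributes a p orbital perpendicular to the ring (the double-bond atoms are sp², each contributing one p electron; the doubly-bonded nitrogens are pyridine-type — their lone pairs lie in the ring plane, leaving one electron in the p orbital; the boron has an empty p orbital), so the π system is cyclic and fully conjugated.
Counting π electrons: 5 × 2 = 10 from the double-bond units + 0 from the BH atom = 10.
That gives a 4n+2 count (10, n = 2).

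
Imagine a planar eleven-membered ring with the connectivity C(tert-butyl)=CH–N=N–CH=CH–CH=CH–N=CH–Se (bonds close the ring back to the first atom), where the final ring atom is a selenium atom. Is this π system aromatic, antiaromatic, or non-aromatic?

The p orbitals form a continuous loop: the double-bond atoms are sp², each contributing one p electron; each sp² =N– keeps its lone pair in-plane and puts one electron into the π system; the selenium donates one lone pair from its p orbital. The ring is fully conjugated.
Adding the contributions, 5 × 2 = 10 from the double-bond units + 2 from the Se atom = 12.
A 4n π count (12, n = 3) in a planar conjugated ring means antiaromatic.

Antiaromatic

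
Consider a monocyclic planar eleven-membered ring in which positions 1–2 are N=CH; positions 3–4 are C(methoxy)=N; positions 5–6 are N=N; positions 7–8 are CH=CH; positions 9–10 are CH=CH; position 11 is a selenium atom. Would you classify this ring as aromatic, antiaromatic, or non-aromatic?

All ring atoms are sp² and supply a p orbital to the ring (every atom in a ring double bond is sp² and brings one electron to the p orbital; each sp² =N– keeps its lone pair in-plane and puts one electron into the π system; the selenium donates one lone pair from its p orbital); the conjugation is uninterrupted.
Tallying contributions gives 5 × 2 = 10 from the double-bond units + 2 from the Se atom = 12.
With 12 = 4·3 π electrons, Hückel's rule classifies the planar ring as antiaromatic.

Antiaromatic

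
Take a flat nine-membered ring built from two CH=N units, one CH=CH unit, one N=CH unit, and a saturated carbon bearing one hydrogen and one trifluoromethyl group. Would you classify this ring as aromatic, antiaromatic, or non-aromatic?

The CH(trifluoromethyl) carbon is saturated: that saturated carbon is sp³ and has no p orbital in the ring π system. Conjugation is not continuous around the ring.
Hückel's rule only applies to fully conjugated rings, so this one is simply non-aromatic.

Non-aromatic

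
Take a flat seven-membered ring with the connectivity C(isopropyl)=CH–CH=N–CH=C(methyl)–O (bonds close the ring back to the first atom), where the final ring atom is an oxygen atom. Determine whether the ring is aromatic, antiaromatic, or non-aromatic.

The p orbitals form a continuous loop: each doubly-bonded ring atom is sp² with one p-orbital electron; each =N– nitrogen is pyridine-type (lone pair in the sp² plane, one electron in the p orbital); the oxygen donates one lone pair from its p orbital. The ring is fully conjugated.
Counting π electrons: 3 × 2 = 6 from the double-bond units + 2 from the O atom = 8.
With 8 = 4·2 π electrons, Hückel's rule classifies the planar ring as antiaromatic.

Antiaromatic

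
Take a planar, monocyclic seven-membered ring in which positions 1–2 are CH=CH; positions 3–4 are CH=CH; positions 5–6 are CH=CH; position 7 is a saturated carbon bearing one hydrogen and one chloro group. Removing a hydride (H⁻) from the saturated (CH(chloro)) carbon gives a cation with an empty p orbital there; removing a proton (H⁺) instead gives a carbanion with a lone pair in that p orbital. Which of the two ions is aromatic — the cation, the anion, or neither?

The cation

Both ions have a continuous loop of p orbitals — each ring atom is sp².
Cation: 3 × 2 + 0 = 6 π electrons → 4(1)+2, aromatic.
Anion: 3 × 2 + 2 = 8 π electrons → 4(2), antiaromatic.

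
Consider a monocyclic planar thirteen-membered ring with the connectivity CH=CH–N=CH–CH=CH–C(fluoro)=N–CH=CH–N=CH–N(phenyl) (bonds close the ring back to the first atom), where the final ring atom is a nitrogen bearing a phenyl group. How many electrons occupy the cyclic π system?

14

Check conjugation: the double-bond atoms are sp², each contributing one p electron; the doubly-bonded nitrogens are pyridine-type — their lone pairs lie in the ring plane, leaving one electron in the p orbital; the pyrrole-type nitrogen donates its lone pair from the p orbital — every position has a p orbital, so the cyclic π system is continuous.
π-electron count: 6 × 2 = 12 from the double-bond units + 2 from the N(phenyl) atom = 14.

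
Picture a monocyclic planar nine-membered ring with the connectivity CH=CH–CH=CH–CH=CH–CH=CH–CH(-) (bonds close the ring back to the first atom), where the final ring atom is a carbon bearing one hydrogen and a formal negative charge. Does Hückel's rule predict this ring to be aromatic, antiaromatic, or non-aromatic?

Aromatic

All ring atoms are sp² and supply a p orbital to the ring (each doubly-bonded ring atom is sp² with one p-orbital electron; the carbanion's lone pair occupies the p orbital); the conjugation is uninterrupted.
Tallying contributions gives 4 × 2 = 8 from the double-bond units + 2 from the CH(-) atom = 10.
10 = 4(2) + 2, which satisfies Hückel's 4n+2 rule.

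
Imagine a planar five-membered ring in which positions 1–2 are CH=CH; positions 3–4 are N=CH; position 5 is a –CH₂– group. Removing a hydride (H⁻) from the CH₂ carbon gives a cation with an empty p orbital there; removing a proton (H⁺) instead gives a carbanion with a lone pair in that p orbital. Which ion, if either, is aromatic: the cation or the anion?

In either ion the ring is fully conjugated: every atom, including the new sp² carbon, supplies a p orbital.
Cation: 2 × 2 + 0 = 4 π electrons → 4(1), antiaromatic.
Anion: 2 × 2 + 2 = 6 π electrons → 4(1)+2, aromatic.

The anion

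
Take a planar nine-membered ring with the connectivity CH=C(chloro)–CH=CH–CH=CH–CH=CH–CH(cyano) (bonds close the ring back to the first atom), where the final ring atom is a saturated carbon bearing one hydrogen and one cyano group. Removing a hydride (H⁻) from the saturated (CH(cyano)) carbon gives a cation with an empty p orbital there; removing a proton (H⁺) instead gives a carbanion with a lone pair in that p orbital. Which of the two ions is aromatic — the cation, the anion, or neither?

In both ions every ring atom is sp² and contributes a p orbital, so both rings are fully conjugated.
Cation: 4 × 2 + 0 = 8 π electrons → 4(2), antiaromatic.
Anion: 4 × 2 + 2 = 10 π electrons → 4(2)+2, aromatic.

The anion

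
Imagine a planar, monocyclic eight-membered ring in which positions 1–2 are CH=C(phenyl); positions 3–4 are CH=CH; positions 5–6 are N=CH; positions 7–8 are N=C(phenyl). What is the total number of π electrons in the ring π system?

8

All ring atoms are sp² and supply a p orbital to the ring (every atom in a ring double bond is sp² and brings one electron to the p orbital; each sp² =N– keeps its lone pair in-plane and puts one electron into the π system); the conjugation is uninterrupted.
Tallying contributions gives 4 × 2 = 8 from the 4 double-bond units.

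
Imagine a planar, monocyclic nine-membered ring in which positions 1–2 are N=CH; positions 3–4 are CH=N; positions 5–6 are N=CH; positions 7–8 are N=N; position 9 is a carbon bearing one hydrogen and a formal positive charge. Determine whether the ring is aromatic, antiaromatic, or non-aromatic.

Antiaromatic

All ring atoms are sp² and supply a p orbital to the ring (the double-bond atoms are sp², each contributing one p electron; each =N– nitrogen is pyridine-type (lone pair in the sp² plane, one electron in the p orbital); the carbocation has an empty p orbital); the conjugation is uninterrupted.
π-electron count: 4 × 2 = 8 from the double-bond units + 0 from the CH(+) atom = 8.
8 is a 4n count (n = 2), so the planar conjugated ring is antiaromatic.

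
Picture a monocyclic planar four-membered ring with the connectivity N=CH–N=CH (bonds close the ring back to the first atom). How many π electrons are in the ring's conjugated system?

Every ring atom contributes a p orbital perpendicular to the ring (each doubly-bonded ring atom is sp² with one p-orbital electron; each =N– nitrogen is pyridine-type (lone pair in the sp² plane, one electron in the p orbital)), so the π system is cyclic and fully conjugated.
Adding the contributions, 2 × 2 = 4 from the 2 double-bond units.

4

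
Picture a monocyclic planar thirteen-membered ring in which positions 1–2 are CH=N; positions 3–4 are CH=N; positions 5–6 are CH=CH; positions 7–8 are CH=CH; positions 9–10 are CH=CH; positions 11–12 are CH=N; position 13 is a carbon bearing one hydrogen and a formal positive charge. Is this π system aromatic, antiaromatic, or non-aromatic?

Antiaromatic

Check conjugation: the double-bond atoms are sp², each contributing one p electron; each =N– nitrogen is pyridine-type (lone pair in the sp² plane, one electron in the p orbital); the carbocation has an empty p orbital — every position has a p orbital, so the cyclic π system is continuous.
Tallying contributions gives 6 × 2 = 12 from the double-bond units + 0 from the CH(+) atom = 12.
A 4n π count (12, n = 3) in a planar conjugated ring means antiaromatic.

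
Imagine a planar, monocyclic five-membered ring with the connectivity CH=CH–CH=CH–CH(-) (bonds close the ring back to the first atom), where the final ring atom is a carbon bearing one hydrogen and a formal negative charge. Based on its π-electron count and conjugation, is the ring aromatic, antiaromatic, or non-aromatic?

Every ring atom contributes a p orbital perpendicular to the ring (every atom in a ring double bond is sp² and brings one electron to the p orbital; the carbanion's lone pair occupies the p orbital), so the π system is cyclic and fully conjugated.
Counting π electrons: 2 × 2 = 4 from the double-bond units + 2 from the CH(-) atom = 6.
With 6 π electrons (n = 1), the Hückel 4n+2 condition holds.

Aromatic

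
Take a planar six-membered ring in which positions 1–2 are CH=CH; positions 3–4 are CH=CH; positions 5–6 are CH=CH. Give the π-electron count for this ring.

6

Every ring atom contributes a p orbital perpendicular to the ring (each doubly-bonded ring atom is sp² with one p-orbital electron), so the π system is cyclic and fully conjugated.
Tallying contributions gives 3 × 2 = 6 from the 3 double-bond units.
(This ring is benzene.)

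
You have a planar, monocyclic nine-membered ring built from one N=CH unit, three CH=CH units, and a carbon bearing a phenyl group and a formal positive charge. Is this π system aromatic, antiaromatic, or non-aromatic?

Every ring atom contributes a p orbital perpendicular to the ring (each doubly-bonded ring atom is sp² with one p-orbital electron; the doubly-bonded nitrogens are pyridine-type — their lone pairs lie in the ring plane, leaving one electron in the p orbital; the carbocation has an empty p orbital), so the π system is cyclic and fully conjugated.
π-electron count: 4 × 2 = 8 from the double-bond units + 0 from the C(phenyl)(+) atom = 8.
A 4n π count (8, n = 2) in a planar conjugated ring means antiaromatic.

Antiaromatic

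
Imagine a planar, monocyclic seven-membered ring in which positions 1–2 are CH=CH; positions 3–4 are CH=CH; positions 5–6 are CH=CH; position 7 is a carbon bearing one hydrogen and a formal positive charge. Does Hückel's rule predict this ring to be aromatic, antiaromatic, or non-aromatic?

Aromatic

Check conjugation: the double-bond atoms are sp², each contributing one p electron; the carbocation has an empty p orbital — every position has a p orbital, so the cyclic π system is continuous.
π-electron count: 3 × 2 = 6 from the double-bond units + 0 from the CH(+) atom = 6.
With 6 π electrons (n = 1), the Hückel 4n+2 condition holds.
This is the tropylium cation.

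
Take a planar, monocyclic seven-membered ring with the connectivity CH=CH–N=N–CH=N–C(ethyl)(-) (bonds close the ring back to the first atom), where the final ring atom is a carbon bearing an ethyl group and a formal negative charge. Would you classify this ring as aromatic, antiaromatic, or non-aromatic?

All ring atoms are sp² and supply a p orbital to the ring (each doubly-bonded ring atom is sp² with one p-orbital electron; the doubly-bonded nitrogens are pyridine-type — their lone pairs lie in the ring plane, leaving one electron in the p orbital; the carbanion's lone pair occupies the p orbital); the conjugation is uninterrupted.
π-electron count: 3 × 2 = 6 from the double-bond units + 2 from the C(ethyl)(-) atom = 8.
8 is a 4n count (n = 2), so the planar conjugated ring is antiaromatic.

Antiaromatic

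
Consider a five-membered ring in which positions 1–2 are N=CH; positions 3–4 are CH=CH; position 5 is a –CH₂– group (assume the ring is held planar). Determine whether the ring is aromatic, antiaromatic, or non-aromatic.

The CH2 position has four σ bonds — the tetrahedral CH₂ carbon is sp³ and has no p orbital in the ring π system — so the cyclic conjugation is interrupted.
A ring that is not fully conjugated cannot be aromatic or antiaromatic regardless of its π-electron count.

Non-aromatic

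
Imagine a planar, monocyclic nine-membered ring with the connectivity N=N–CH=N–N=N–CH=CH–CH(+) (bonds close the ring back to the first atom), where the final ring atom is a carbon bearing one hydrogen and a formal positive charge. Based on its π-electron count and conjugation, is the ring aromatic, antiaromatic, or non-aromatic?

Antiaromatic

The p orbitals form a continuous loop: every atom in a ring double bond is sp² and brings one electron to the p orbital; each =N– nitrogen is pyridine-type (lone pair in the sp² plane, one electron in the p orbital); the carbocation has an empty p orbital. The ring is fully conjugated.
Counting π electrons: 4 × 2 = 8 from the double-bond units + 0 from the CH(+) atom = 8.
8 = 4(2); a planar, fully conjugated 4n system is antiaromatic.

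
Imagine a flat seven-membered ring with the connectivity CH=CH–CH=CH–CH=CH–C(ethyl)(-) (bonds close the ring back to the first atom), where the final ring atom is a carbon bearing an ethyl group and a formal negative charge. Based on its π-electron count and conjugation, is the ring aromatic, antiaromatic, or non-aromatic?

Antiaromatic

Every ring atom contributes a p orbital perpendicular to the ring (each doubly-bonded ring atom is sp² with one p-orbital electron; the carbanion's lone pair occupies the p orbital), so the π system is cyclic and fully conjugated.
Adding the contributions, 3 × 2 = 6 from the double-bond units + 2 from the C(ethyl)(-) atom = 8.
8 is a 4n count (n = 2), so the planar conjugated ring is antiaromatic.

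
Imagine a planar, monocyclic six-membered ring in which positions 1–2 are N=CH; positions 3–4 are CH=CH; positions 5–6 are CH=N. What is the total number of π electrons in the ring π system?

The p orbitals form a continuous loop: the double-bond atoms are sp², each contributing one p electron; each sp² =N– keeps its lone pair in-plane and puts one electron into the π system. The ring is fully conjugated.
Tallying contributions gives 3 × 2 = 6 from the 3 double-bond units.

6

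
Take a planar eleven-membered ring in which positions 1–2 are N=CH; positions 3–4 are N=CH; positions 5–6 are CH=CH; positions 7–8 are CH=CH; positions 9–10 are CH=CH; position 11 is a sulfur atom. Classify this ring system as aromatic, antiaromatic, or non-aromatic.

Antiaromatic

The p orbitals form a continuous loop: each doubly-bonded ring atom is sp² with one p-orbital electron; each sp² =N– keeps its lone pair in-plane and puts one electron into the π system; the sulfur donates one lone pair from its p orbital. The ring is fully conjugated.
Adding the contributions, 5 × 2 = 10 from the double-bond units + 2 from the S atom = 12.
12 is a 4n count (n = 3), so the planar conjugated ring is antiaromatic.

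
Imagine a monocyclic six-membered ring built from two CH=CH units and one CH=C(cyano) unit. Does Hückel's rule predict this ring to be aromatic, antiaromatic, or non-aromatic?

Aromatic

Every ring atom contributes a p orbital perpendicular to the ring (each doubly-bonded ring atom is sp² with one p-orbital electron), so the π system is cyclic and fully conjugated.
Tallying contributions gives 3 × 2 = 6 from the 3 double-bond units.
With 6 π electrons (n = 1), the Hückel 4n+2 condition holds.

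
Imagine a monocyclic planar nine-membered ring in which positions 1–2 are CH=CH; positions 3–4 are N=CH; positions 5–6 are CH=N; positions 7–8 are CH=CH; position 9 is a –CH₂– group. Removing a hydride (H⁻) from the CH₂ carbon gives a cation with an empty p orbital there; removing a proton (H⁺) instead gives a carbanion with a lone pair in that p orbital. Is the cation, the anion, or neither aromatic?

Both ions have a continuous loop of p orbitals — each ring atom is sp².
Cation: 4 × 2 + 0 = 8 π electrons → 4(2), antiaromatic.
Anion: 4 × 2 + 2 = 10 π electrons → 4(2)+2, aromatic.

The anion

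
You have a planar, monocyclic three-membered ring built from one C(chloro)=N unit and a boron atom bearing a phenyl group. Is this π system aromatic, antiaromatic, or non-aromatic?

Every ring atom contributes a p orbital perpendicular to the ring (each doubly-bonded ring atom is sp² with one p-orbital electron; the doubly-bonded nitrogens are pyridine-type — their lone pairs lie in the ring plane, leaving one electron in the p orbital; the boron has an empty p orbital), so the π system is cyclic and fully conjugated.
Adding the contributions, 1 × 2 = 2 from the double-bond unit + 0 from the B(phenyl) atom = 2.
With 2 π electrons (n = 0), the Hückel 4n+2 condition holds.

Aromatic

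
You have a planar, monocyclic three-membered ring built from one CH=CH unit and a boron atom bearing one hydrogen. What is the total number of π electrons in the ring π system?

The p orbitals form a continuous loop: the double-bond atoms are sp², each contributing one p electron; the boron has an empty p orbital. The ring is fully conjugated.
Counting π electrons: 1 × 2 = 2 from the double-bond unit + 0 from the BH atom = 2.

2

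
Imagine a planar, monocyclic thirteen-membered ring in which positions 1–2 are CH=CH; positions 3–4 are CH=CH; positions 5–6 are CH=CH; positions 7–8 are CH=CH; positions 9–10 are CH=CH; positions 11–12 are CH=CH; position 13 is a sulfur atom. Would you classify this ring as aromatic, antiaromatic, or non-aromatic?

Aromatic

The p orbitals form a continuous loop: every atom in a ring double bond is sp² and brings one electron to the p orbital; the sulfur donates one lone pair from its p orbital. The ring is fully conjugated.
Tallying contributions gives 6 × 2 = 12 from the double-bond units + 2 from the S atom = 14.
With 14 π electrons (n = 3), the Hückel 4n+2 condition holds.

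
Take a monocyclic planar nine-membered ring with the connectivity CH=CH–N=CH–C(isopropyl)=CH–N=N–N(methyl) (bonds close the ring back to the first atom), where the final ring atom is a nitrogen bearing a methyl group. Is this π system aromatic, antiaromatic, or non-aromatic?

All ring atoms are sp² and supply a p orbital to the ring (every atom in a ring double bond is sp² and brings one electron to the p orbital; each =N– nitrogen is pyridine-type (lone pair in the sp² plane, one electron in the p orbital); the pyrrole-type nitrogen donates its lone pair from the p orbital); the conjugation is uninterrupted.
Counting π electrons: 4 × 2 = 8 from the double-bond units + 2 from the N(methyl) atom = 10.
Since 10 = 4·2 + 2, the ring meets the 4n+2 criterion.

Aromatic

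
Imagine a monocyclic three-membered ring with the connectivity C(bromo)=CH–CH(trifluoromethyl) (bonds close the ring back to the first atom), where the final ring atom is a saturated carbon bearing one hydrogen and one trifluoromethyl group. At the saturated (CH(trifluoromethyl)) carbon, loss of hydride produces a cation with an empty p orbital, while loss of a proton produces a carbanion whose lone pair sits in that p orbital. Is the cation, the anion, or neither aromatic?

The cation

In both ions every ring atom is sp² and contributes a p orbital, so both rings are fully conjugated.
Cation: 1 × 2 + 0 = 2 π electrons → 4(0)+2, aromatic.
Anion: 1 × 2 + 2 = 4 π electrons → 4(1), antiaromatic.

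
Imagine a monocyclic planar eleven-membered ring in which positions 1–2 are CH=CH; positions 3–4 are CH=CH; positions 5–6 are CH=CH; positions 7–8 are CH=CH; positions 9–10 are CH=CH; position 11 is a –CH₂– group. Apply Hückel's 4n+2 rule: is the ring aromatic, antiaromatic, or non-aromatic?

Non-aromatic

At the CH2 position, the tetrahedral CH₂ carbon is sp³ and has no p orbital in the ring π system; the ring's p-orbital overlap is broken there.
Without a continuous loop of overlapping p orbitals the Hückel electron count never comes into play.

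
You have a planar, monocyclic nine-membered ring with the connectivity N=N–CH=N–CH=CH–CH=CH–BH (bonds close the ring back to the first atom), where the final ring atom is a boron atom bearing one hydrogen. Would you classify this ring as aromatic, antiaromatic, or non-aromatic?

Antiaromatic

All ring atoms are sp² and supply a p orbital to the ring (each doubly-bonded ring atom is sp² with one p-orbital electron; each sp² =N– keeps its lone pair in-plane and puts one electron into the π system; the boron has an empty p orbital); the conjugation is uninterrupted.
Counting π electrons: 4 × 2 = 8 from the double-bond units + 0 from the BH atom = 8.
8 is a 4n count (n = 2), so the planar conjugated ring is antiaromatic.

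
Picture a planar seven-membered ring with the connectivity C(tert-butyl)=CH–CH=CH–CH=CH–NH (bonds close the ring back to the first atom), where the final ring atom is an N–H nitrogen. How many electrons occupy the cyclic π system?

8

Every ring atom contributes a p orbital perpendicular to the ring (the double-bond atoms are sp², each contributing one p electron; the pyrrole-type nitrogen donates its lone pair from the p orbital), so the π system is cyclic and fully conjugated.
Tallying contributions gives 3 × 2 = 6 from the double-bond units + 2 from the NH atom = 8.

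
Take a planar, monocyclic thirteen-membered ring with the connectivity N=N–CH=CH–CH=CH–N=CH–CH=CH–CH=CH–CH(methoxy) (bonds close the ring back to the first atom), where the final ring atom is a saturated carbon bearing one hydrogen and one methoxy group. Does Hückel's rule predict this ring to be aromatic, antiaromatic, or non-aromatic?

Non-aromatic

The CH(methoxy) carbon is saturated: that saturated carbon is sp³ and has no p orbital in the ring π system. Conjugation is not continuous around the ring.
Without a continuous loop of overlapping p orbitals the Hückel electron count never comes into play.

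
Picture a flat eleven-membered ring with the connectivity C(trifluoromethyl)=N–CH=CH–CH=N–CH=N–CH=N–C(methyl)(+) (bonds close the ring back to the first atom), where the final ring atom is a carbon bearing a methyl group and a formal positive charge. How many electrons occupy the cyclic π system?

10

All ring atoms are sp² and supply a p orbital to the ring (the double-bond atoms are sp², each contributing one p electron; the doubly-bonded nitrogens are pyridine-type — their lone pairs lie in the ring plane, leaving one electron in the p orbital; the carbocation has an empty p orbital); the conjugation is uninterrupted.
Tallying contributions gives 5 × 2 = 10 from the double-bond units + 0 from the C(methyl)(+) atom = 10.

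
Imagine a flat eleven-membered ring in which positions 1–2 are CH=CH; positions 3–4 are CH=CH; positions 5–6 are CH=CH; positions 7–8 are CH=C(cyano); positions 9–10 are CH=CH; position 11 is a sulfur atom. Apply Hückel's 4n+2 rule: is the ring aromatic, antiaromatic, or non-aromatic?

Antiaromatic

Check conjugation: every atom in a ring double bond is sp² and brings one electron to the p orbital; the sulfur donates one lone pair from its p orbital — every position has a p orbital, so the cyclic π system is continuous.
Counting π electrons: 5 × 2 = 10 from the double-bond units + 2 from the S atom = 12.
12 is a 4n count (n = 3), so the planar conjugated ring is antiaromatic.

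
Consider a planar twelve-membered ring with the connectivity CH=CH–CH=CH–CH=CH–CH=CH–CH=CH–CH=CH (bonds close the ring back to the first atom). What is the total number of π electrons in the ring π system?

Check conjugation: each doubly-bonded ring atom is sp² with one p-orbital electron — every position has a p orbital, so the cyclic π system is continuous.
Tallying contributions gives 6 × 2 = 12 from the 6 double-bond units.

12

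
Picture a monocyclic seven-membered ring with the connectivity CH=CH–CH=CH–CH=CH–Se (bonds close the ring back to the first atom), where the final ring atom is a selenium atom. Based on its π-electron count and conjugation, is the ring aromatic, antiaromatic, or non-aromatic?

Check conjugation: each doubly-bonded ring atom is sp² with one p-orbital electron; the selenium donates one lone pair from its p orbital — every position has a p orbital, so the cyclic π system is continuous.
π-electron count: 3 × 2 = 6 from the double-bond units + 2 from the Se atom = 8.
A 4n π count (8, n = 2) in a planar conjugated ring means antiaromatic.

Antiaromatic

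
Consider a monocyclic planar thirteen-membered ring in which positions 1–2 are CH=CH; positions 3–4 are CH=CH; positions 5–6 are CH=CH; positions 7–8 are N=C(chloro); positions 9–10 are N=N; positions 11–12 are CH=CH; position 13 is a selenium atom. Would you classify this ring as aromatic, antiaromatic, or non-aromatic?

Aromatic

Every ring atom contributes a p orbital perpendicular to the ring (every atom in a ring double bond is sp² and brings one electron to the p orbital; the doubly-bonded nitrogens are pyridine-type — their lone pairs lie in the ring plane, leaving one electron in the p orbital; the selenium donates one lone pair from its p orbital), so the π system is cyclic and fully conjugated.
Tallying contributions gives 6 × 2 = 12 from the double-bond units + 2 from the Se atom = 14.
With 14 π electrons (n = 3), the Hückel 4n+2 condition holds.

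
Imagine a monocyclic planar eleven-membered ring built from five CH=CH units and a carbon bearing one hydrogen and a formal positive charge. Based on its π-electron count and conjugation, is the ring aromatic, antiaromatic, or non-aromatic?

Aromatic

The p orbitals form a continuous loop: the double-bond atoms are sp², each contributing one p electron; the carbocation has an empty p orbital. The ring is fully conjugated.
Counting π electrons: 5 × 2 = 10 from the double-bond units + 0 from the CH(+) atom = 10.
With 10 π electrons (n = 2), the Hückel 4n+2 condition holds.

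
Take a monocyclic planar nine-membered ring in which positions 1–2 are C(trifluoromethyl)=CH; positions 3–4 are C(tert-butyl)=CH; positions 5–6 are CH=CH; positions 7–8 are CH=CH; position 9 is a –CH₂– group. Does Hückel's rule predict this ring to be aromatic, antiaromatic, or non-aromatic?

Because the tetrahedral CH₂ carbon is sp³ and has no p orbital in the ring π system at the CH2 position, the π system cannot extend all the way around the ring.
Hückel's rule only applies to fully conjugated rings, so this one is simply non-aromatic.

Non-aromatic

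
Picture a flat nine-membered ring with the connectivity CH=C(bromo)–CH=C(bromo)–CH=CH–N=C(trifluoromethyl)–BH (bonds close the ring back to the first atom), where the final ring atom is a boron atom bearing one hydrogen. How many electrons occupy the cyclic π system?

8

Check conjugation: every atom in a ring double bond is sp² and brings one electron to the p orbital; each =N– nitrogen is pyridine-type (lone pair in the sp² plane, one electron in the p orbital); the boron has an empty p orbital — every position has a p orbital, so the cyclic π system is continuous.
Counting π electrons: 4 × 2 = 8 from the double-bond units + 0 from the BH atom = 8.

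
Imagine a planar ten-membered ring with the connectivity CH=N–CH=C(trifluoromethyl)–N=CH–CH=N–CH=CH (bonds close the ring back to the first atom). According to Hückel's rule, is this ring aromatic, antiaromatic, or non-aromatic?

All ring atoms are sp² and supply a p orbital to the ring (every atom in a ring double bond is sp² and brings one electron to the p orbital; each =N– nitrogen is pyridine-type (lone pair in the sp² plane, one electron in the p orbital)); the conjugation is uninterrupted.
Adding the contributions, 5 × 2 = 10 from the 5 double-bond units.
With 10 π electrons (n = 2), the Hückel 4n+2 condition holds.

Aromatic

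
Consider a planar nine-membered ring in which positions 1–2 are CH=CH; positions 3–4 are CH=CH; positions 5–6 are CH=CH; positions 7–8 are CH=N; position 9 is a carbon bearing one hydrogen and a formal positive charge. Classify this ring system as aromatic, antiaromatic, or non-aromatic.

Check conjugation: every atom in a ring double bond is sp² and brings one electron to the p orbital; the doubly-bonded nitrogens are pyridine-type — their lone pairs lie in the ring plane, leaving one electron in the p orbital; the carbocation has an empty p orbital — every position has a p orbital, so the cyclic π system is continuous.
Tallying contributions gives 4 × 2 = 8 from the double-bond units + 0 from the CH(+) atom = 8.
A 4n π count (8, n = 2) in a planar conjugated ring means antiaromatic.

Antiaromatic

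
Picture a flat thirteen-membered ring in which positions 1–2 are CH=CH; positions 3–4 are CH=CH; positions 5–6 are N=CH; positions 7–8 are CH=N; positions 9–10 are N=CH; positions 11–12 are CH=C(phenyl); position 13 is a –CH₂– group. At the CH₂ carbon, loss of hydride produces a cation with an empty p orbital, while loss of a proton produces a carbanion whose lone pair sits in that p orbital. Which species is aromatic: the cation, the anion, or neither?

The anion

Once that carbon is sp², every ring atom has a p orbital and both ions are fully conjugated.
Cation: 6 × 2 + 0 = 12 π electrons → 4(3), antiaromatic.
Anion: 6 × 2 + 2 = 14 π electrons → 4(3)+2, aromatic.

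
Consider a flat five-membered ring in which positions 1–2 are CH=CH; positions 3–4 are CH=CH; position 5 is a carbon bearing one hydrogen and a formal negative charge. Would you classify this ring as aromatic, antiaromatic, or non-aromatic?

The p orbitals form a continuous loop: the double-bond atoms are sp², each contributing one p electron; the carbanion's lone pair occupies the p orbital. The ring is fully conjugated.
Counting π electrons: 2 × 2 = 4 from the double-bond units + 2 from the CH(-) atom = 6.
6 = 4(1) + 2, which satisfies Hückel's 4n+2 rule.
(The species described is the cyclopentadienyl anion.)

Aromatic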